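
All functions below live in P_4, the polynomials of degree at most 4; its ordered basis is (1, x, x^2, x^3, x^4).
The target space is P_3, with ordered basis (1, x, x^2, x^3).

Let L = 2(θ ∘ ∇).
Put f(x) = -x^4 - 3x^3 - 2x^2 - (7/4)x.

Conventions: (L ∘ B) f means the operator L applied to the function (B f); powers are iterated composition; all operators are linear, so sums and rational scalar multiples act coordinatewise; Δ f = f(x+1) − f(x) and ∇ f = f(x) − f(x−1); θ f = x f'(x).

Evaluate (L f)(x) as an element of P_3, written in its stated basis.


∇ f = -4x^3 - 3x^2 + x - 7/4
θ ∇ f = -12x^3 - 6x^2 + x
(2(θ ∘ ∇)) f = -24x^3 - 12x^2 + 2x

g(x) = -24x^3 - 12x^2 + 2x


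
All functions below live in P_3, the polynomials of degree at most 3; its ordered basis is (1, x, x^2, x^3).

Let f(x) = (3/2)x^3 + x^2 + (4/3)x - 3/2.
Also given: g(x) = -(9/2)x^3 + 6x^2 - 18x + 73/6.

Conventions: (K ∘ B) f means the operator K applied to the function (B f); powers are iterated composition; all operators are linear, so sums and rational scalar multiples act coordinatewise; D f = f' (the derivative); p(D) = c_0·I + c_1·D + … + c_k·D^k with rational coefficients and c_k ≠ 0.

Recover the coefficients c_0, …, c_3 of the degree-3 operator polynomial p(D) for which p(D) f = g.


D^0 f = (3/2)x^3 + x^2 + (4/3)x - 3/2
D^1 f = (9/2)x^2 + 2x + 4/3
D^2 f = 9x + 2
D^3 f = 9
matching coefficients of g against c_0 f + c_1 Df + … from the top degree down determines the c_i
solution: c_0 = -3, c_1 = 2, c_2 = -2, c_3 = 1

p(D) = -3·I + 2·D − 2·D^2 + D^3, i.e. c_0 = -3, c_1 = 2, c_2 = -2, c_3 = 1


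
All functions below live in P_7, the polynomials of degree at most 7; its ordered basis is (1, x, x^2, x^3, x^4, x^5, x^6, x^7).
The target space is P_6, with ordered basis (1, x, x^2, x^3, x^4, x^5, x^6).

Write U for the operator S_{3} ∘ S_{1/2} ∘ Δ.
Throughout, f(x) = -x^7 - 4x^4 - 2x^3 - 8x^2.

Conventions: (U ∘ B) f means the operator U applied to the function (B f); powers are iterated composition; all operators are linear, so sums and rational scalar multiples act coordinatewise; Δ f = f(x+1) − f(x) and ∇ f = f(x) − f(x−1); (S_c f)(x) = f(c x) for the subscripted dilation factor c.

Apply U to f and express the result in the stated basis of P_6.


Δ f = -7x^6 - 21x^5 - 35x^4 - 51x^3 - 51x^2 - 45x - 15
S_{1/2} Δ f = -(7/64)x^6 - (21/32)x^5 - (35/16)x^4 - (51/8)x^3 - (51/4)x^2 - (45/2)x - 15
S_{3} (S_{1/2} ∘ Δ) f = -(5103/64)x^6 - (5103/32)x^5 - (2835/16)x^4 - (1377/8)x^3 - (459/4)x^2 - (135/2)x - 15

the result is g(x) = -(5103/64)x^6 - (5103/32)x^5 - (2835/16)x^4 - (1377/8)x^3 - (459/4)x^2 - (135/2)x - 15


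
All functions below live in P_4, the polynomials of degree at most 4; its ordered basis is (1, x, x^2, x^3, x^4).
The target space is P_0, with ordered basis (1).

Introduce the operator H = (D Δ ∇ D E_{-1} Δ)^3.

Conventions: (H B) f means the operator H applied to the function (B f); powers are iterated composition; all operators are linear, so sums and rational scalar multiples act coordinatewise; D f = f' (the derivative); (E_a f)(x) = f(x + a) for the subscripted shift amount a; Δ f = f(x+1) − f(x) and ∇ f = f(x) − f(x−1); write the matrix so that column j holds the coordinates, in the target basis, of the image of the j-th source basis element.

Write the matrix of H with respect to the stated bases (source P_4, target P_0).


image of 1: 0
image of x: 0
image of x^2: 0
image of x^3: 0
image of x^4: 0
each image's coordinates form column j of the matrix

the matrix is [[0, 0, 0, 0, 0]] (rows listed top to bottom)


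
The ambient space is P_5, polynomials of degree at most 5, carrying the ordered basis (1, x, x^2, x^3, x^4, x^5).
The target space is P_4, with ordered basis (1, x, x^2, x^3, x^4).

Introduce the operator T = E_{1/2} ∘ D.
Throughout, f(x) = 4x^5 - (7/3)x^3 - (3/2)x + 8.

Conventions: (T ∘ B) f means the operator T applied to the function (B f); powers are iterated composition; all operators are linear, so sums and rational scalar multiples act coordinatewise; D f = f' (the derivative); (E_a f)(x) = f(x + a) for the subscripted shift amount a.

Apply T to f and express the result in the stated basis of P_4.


the result is g(x) = 20x^4 + 40x^3 + 23x^2 + 3x - 2

D f = 20x^4 - 7x^2 - 3/2
E_{1/2} D f = 20x^4 + 40x^3 + 23x^2 + 3x - 2


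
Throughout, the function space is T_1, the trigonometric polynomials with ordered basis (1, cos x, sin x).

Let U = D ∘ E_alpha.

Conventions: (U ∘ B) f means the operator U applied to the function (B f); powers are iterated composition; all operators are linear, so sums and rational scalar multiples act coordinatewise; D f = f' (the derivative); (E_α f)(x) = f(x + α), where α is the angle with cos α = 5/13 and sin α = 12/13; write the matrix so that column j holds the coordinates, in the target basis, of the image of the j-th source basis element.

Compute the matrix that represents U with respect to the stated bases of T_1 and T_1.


image of 1: 0
image of cos x: -(12/13)cos x - (5/13)sin x
image of sin x: (5/13)cos x - (12/13)sin x
each image's coordinates form column j of the matrix

the matrix is [[0, 0, 0]; [0, -12/13, 5/13]; [0, -5/13, -12/13]] (rows listed top to bottom)


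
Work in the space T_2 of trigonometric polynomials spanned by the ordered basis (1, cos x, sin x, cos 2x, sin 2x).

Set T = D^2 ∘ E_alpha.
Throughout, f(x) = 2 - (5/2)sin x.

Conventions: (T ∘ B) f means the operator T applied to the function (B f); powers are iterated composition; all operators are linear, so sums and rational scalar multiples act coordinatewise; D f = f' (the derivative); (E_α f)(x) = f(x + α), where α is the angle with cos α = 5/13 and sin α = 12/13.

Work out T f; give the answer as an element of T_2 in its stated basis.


the result is g(x) = (30/13)cos x + (25/26)sin x

E_alpha f = 2 - (30/13)cos x - (25/26)sin x
D E_alpha f = -(25/26)cos x + (30/13)sin x
D D E_alpha f = (30/13)cos x + (25/26)sin x


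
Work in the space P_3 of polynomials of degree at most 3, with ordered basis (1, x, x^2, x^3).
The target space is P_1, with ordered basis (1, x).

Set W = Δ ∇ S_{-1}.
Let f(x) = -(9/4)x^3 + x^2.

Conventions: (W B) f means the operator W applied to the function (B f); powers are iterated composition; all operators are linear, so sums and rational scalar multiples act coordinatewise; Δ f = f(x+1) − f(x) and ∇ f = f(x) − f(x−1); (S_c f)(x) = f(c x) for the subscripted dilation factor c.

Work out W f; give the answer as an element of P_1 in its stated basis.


S_{-1} f = (9/4)x^3 + x^2
∇ S_{-1} f = (27/4)x^2 - (19/4)x + 5/4
Δ ∇ S_{-1} f = (27/2)x + 2

the image equals g(x) = (27/2)x + 2


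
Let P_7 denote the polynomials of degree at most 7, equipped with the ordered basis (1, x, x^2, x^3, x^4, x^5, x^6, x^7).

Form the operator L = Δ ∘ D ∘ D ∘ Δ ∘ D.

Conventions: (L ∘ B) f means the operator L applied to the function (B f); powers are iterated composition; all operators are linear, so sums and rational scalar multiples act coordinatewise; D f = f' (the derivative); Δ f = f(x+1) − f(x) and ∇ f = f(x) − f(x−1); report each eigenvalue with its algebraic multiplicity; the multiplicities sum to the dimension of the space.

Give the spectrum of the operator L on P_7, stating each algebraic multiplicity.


image of 1: 0
image of x: 0
image of x^2: 0
image of x^3: 0
image of x^4: 0
image of x^5: 120
image of x^6: 720x + 720
image of x^7: 2520x^2 + 5040x + 2940
the matrix is upper triangular; its diagonal is (0, 0, 0, 0, 0, 0, 0, 0)
for a triangular matrix the eigenvalues are the diagonal entries, with algebraic multiplicity their repetition count

λ = 0 (multiplicity 8)


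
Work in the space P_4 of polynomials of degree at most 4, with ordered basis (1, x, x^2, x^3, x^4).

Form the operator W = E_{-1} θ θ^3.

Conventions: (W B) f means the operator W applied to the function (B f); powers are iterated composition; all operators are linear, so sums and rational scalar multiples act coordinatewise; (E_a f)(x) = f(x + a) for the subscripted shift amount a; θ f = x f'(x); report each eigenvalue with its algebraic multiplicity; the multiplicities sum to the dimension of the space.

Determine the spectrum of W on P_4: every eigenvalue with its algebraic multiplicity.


image of 1: 0
image of x: x - 1
image of x^2: 16x^2 - 32x + 16
image of x^3: 81x^3 - 243x^2 + 243x - 81
image of x^4: 256x^4 - 1024x^3 + 1536x^2 - 1024x + 256
the matrix is upper triangular; its diagonal is (0, 1, 16, 81, 256)
for a triangular matrix the eigenvalues are the diagonal entries, with algebraic multiplicity their repetition count

λ = 0 (multiplicity 1), λ = 1 (multiplicity 1), λ = 16 (multiplicity 1), λ = 81 (multiplicity 1), λ = 256 (multiplicity 1)


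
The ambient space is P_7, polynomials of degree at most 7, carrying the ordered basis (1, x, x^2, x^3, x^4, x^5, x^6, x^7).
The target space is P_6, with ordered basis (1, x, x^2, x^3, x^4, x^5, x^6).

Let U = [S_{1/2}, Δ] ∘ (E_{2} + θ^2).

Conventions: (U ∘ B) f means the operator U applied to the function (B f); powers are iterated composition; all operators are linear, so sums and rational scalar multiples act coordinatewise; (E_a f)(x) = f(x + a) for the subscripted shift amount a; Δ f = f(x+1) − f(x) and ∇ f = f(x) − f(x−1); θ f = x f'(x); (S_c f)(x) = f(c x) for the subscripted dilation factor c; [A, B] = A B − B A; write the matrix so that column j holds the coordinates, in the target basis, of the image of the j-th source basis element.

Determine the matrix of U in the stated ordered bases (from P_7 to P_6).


image of 1: 0
image of x: 1
image of x^2: (5/2)x + 23/4
image of x^3: (15/4)x^2 + (57/4)x + 77/4
image of x^4: (17/4)x^3 + (177/8)x^2 + (203/4)x + 911/16
image of x^5: (65/16)x^4 + (215/8)x^3 + (665/8)x^2 + (2615/16)x + 2713/16
image of x^6: (111/32)x^5 + (1785/64)x^4 + (1715/16)x^3 + (18165/64)x^2 + (17301/32)x + 33299/64
image of x^7: (175/64)x^6 + (1659/64)x^5 + (7595/64)x^4 + (24605/64)x^3 + (64785/64)x^2 + (119413/64)x + 104017/64
each image's coordinates form column j of the matrix

the matrix is [[0, 1, 23/4, 77/4, 911/16, 2713/16, 33299/64, 104017/64]; [0, 0, 5/2, 57/4, 203/4, 2615/16, 17301/32, 119413/64]; [0, 0, 0, 15/4, 177/8, 665/8, 18165/64, 64785/64]; [0, 0, 0, 0, 17/4, 215/8, 1715/16, 24605/64]; [0, 0, 0, 0, 0, 65/16, 1785/64, 7595/64]; [0, 0, 0, 0, 0, 0, 111/32, 1659/64]; [0, 0, 0, 0, 0, 0, 0, 175/64]] (rows listed top to bottom)


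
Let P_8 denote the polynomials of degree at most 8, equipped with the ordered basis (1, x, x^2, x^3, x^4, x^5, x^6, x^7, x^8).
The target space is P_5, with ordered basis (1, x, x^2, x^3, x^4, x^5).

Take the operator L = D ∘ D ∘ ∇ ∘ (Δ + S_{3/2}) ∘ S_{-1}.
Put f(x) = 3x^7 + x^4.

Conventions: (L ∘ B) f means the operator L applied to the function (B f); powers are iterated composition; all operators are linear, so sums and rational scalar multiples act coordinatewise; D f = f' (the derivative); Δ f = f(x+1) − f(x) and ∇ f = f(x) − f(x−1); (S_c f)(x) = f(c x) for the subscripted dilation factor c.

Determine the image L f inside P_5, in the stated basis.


S_{-1} f = -3x^7 + x^4
Δ S_{-1} f = -21x^6 - 63x^5 - 105x^4 - 101x^3 - 57x^2 - 17x - 2
S_{3/2} S_{-1} f = -(6561/128)x^7 + (81/16)x^4
(Δ + S_{3/2}) S_{-1} f = -(6561/128)x^7 - 21x^6 - 63x^5 - (1599/16)x^4 - 101x^3 - 57x^2 - 17x - 2
∇ ((Δ + S_{3/2}) ∘ S_{-1}) f = -(45927/128)x^6 + (121653/128)x^5 - (229635/128)x^4 + (205347/128)x^3 - (140133/128)x^2 + (43143/128)x - 6953/128
D ∇ ((Δ + S_{3/2}) ∘ S_{-1}) f = -(137781/64)x^5 + (608265/128)x^4 - (229635/32)x^3 + (616041/128)x^2 - (140133/64)x + 43143/128
D D ∇ ((Δ + S_{3/2}) ∘ S_{-1}) f = -(688905/64)x^4 + (608265/32)x^3 - (688905/32)x^2 + (616041/64)x - 140133/64

the image equals g(x) = -(688905/64)x^4 + (608265/32)x^3 - (688905/32)x^2 + (616041/64)x - 140133/64


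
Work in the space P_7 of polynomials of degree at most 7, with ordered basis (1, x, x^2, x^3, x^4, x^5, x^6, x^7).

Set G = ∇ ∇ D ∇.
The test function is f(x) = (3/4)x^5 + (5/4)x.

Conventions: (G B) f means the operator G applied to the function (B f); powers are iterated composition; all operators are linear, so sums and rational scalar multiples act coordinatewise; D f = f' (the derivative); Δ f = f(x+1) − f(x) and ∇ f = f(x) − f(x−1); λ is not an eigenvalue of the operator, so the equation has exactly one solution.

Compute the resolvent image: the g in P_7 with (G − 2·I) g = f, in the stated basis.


write g with unknown coordinates in the stated basis and equate coefficients in (G − 2·I) g = f
solving from the highest basis element down gives g = -(3/8)x^5 - (185/8)x + 135/4
check: G g = -45x + 135/2
so G g − 2·g = (3/4)x^5 + (5/4)x = f ✓

the image equals g(x) = -(3/8)x^5 - (185/8)x + 135/4


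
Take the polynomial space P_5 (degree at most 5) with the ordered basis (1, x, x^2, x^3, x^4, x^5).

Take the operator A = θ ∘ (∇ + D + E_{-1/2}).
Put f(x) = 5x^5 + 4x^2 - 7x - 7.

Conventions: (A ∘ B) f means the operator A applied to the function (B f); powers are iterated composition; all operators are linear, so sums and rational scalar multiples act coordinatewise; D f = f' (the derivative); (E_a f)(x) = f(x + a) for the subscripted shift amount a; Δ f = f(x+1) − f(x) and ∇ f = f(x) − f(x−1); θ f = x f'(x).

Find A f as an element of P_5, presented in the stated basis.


∇ f = 25x^4 - 50x^3 + 50x^2 - 17x - 6
D f = 25x^4 + 8x - 7
E_{-1/2} f = 5x^5 - (25/2)x^4 + (25/2)x^3 - (9/4)x^2 - (151/16)x - 85/32
(∇ + D + E_{-1/2}) f = 5x^5 + (75/2)x^4 - (75/2)x^3 + (191/4)x^2 - (295/16)x - 501/32
θ (∇ + D + E_{-1/2}) f = 25x^5 + 150x^4 - (225/2)x^3 + (191/2)x^2 - (295/16)x

g(x) = 25x^5 + 150x^4 - (225/2)x^3 + (191/2)x^2 - (295/16)x


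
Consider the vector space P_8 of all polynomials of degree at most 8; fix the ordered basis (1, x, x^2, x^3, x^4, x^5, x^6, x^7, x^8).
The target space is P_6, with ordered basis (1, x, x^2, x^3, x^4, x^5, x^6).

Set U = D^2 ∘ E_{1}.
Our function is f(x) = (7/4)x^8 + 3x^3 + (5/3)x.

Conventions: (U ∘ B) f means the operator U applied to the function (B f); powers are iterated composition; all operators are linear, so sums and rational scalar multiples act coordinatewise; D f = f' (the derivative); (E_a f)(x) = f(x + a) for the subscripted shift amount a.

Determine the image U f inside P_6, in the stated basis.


E_{1} f = (7/4)x^8 + 14x^7 + 49x^6 + 98x^5 + (245/2)x^4 + 101x^3 + 58x^2 + (74/3)x + 77/12
D E_{1} f = 14x^7 + 98x^6 + 294x^5 + 490x^4 + 490x^3 + 303x^2 + 116x + 74/3
D D E_{1} f = 98x^6 + 588x^5 + 1470x^4 + 1960x^3 + 1470x^2 + 606x + 116

g(x) = 98x^6 + 588x^5 + 1470x^4 + 1960x^3 + 1470x^2 + 606x + 116


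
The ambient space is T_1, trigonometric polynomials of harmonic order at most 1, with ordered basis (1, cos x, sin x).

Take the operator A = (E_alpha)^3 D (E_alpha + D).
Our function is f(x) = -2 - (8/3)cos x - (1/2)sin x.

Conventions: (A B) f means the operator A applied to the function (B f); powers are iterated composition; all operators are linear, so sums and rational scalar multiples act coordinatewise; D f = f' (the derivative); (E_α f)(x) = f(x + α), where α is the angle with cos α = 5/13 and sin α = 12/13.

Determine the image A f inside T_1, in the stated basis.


the image equals g(x) = -(911815/171366)cos x + (3355/171366)sin x

E_alpha f = -2 - (58/39)cos x + (59/26)sin x
D f = -(1/2)cos x + (8/3)sin x
(E_alpha + D) f = -2 - (155/78)cos x + (385/78)sin x
D (E_alpha + D) f = (385/78)cos x + (155/78)sin x
E_alpha D (E_alpha + D) f = (3785/1014)cos x - (3845/1014)sin x
E_alpha E_alpha D (E_alpha + D) f = -(27215/13182)cos x - (64645/13182)sin x
E_alpha E_alpha E_alpha D (E_alpha + D) f = -(911815/171366)cos x + (3355/171366)sin x


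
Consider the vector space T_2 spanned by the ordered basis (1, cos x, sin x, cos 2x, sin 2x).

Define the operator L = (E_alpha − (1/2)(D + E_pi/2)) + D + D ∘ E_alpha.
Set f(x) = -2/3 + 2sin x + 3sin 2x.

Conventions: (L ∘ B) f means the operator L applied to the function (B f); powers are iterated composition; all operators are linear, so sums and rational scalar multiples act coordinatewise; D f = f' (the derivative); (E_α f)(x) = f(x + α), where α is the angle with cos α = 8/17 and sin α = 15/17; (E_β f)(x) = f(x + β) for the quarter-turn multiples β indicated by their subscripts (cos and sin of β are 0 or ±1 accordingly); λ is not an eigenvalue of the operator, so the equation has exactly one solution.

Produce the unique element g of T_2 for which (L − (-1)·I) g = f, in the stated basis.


write g with unknown coordinates in the stated basis and equate coefficients in (L − (-1)·I) g = f
solving from the highest basis element down gives g = -4/9 - (46/37)cos x + (20/37)sin x - (2484/1189)cos 2x - (2490/1189)sin 2x
check: L g = -2/9 + (46/37)cos x + (54/37)sin x + (2484/1189)cos 2x + (6057/1189)sin 2x
so L g − (-1)·g = -2/3 + 2sin x + 3sin 2x = f ✓

the image equals g(x) = -4/9 - (46/37)cos x + (20/37)sin x - (2484/1189)cos 2x - (2490/1189)sin 2x


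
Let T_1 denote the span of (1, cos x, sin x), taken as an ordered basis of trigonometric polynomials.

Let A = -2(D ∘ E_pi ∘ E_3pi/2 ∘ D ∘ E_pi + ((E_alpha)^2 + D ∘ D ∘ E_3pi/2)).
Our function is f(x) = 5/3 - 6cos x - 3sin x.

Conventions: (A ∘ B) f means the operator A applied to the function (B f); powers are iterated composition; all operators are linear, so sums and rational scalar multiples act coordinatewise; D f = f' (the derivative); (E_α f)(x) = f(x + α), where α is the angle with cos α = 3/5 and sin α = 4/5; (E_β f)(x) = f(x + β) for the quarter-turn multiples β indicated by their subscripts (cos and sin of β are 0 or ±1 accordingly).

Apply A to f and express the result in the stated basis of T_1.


E_pi f = 5/3 + 6cos x + 3sin x
D E_pi f = 3cos x - 6sin x
E_3pi/2 D E_pi f = 6cos x + 3sin x
E_pi E_3pi/2 D E_pi f = -6cos x - 3sin x
D E_pi E_3pi/2 D E_pi f = -3cos x + 6sin x
E_alpha f = 5/3 - 6cos x + 3sin x
E_alpha E_alpha f = 5/3 - (6/5)cos x + (33/5)sin x
E_3pi/2 f = 5/3 + 3cos x - 6sin x
D E_3pi/2 f = -6cos x - 3sin x
D D E_3pi/2 f = -3cos x + 6sin x
((E_alpha)^2 + D ∘ D ∘ E_3pi/2) f = 5/3 - (21/5)cos x + (63/5)sin x
(D ∘ E_pi ∘ E_3pi/2 ∘ D ∘ E_pi + ((E_alpha)^2 + D ∘ D ∘ E_3pi/2)) f = 5/3 - (36/5)cos x + (93/5)sin x
(-2(D ∘ E_pi ∘ E_3pi/2 ∘ D ∘ E_pi + ((E_alpha)^2 + D ∘ D ∘ E_3pi/2))) f = -10/3 + (72/5)cos x - (186/5)sin x

the result is g(x) = -10/3 + (72/5)cos x - (186/5)sin x


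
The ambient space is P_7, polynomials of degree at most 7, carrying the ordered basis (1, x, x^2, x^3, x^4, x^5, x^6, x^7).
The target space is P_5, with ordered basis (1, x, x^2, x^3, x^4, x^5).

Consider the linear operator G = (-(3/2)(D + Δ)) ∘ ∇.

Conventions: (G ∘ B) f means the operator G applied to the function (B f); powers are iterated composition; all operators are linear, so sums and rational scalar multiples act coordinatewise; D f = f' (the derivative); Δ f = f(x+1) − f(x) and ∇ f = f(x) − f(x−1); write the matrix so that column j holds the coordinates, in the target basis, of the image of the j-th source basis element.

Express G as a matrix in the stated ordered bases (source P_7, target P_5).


the matrix is [[0, 0, -6, 9/2, -9, 15/2, -12, 21/2]; [0, 0, 0, -18, 18, -45, 45, -84]; [0, 0, 0, 0, -36, 45, -135, 315/2]; [0, 0, 0, 0, 0, -60, 90, -315]; [0, 0, 0, 0, 0, 0, -90, 315/2]; [0, 0, 0, 0, 0, 0, 0, -126]] (rows listed top to bottom)

image of 1: 0
image of x: 0
image of x^2: -6
image of x^3: -18x + 9/2
image of x^4: -36x^2 + 18x - 9
image of x^5: -60x^3 + 45x^2 - 45x + 15/2
image of x^6: -90x^4 + 90x^3 - 135x^2 + 45x - 12
image of x^7: -126x^5 + (315/2)x^4 - 315x^3 + (315/2)x^2 - 84x + 21/2
each image's coordinates form column j of the matrix


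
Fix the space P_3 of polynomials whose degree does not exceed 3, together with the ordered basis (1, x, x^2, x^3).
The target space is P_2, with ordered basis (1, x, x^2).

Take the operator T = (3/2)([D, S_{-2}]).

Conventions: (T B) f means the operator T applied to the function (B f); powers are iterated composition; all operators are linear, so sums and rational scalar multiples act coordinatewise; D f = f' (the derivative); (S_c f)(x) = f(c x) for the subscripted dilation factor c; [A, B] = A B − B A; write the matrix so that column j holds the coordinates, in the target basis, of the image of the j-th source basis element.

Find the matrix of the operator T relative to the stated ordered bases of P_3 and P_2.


image of 1: 0
image of x: -9/2
image of x^2: 18x
image of x^3: -54x^2
each image's coordinates form column j of the matrix

the matrix is [[0, -9/2, 0, 0]; [0, 0, 18, 0]; [0, 0, 0, -54]] (rows listed top to bottom)


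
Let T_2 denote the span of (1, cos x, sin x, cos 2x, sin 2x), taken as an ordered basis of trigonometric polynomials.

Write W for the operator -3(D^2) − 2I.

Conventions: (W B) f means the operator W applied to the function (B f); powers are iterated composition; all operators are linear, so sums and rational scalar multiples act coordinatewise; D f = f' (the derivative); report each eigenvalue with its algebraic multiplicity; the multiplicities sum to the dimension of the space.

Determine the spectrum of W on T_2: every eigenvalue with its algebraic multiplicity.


λ = -2 (multiplicity 1), λ = 1 (multiplicity 2), λ = 10 (multiplicity 2)

image of 1: -2
image of cos x: cos x
image of sin x: sin x
image of cos 2x: 10cos 2x
image of sin 2x: 10sin 2x
the matrix is diagonal; its diagonal is (-2, 1, 1, 10, 10)
for a triangular matrix the eigenvalues are the diagonal entries, with algebraic multiplicity their repetition count


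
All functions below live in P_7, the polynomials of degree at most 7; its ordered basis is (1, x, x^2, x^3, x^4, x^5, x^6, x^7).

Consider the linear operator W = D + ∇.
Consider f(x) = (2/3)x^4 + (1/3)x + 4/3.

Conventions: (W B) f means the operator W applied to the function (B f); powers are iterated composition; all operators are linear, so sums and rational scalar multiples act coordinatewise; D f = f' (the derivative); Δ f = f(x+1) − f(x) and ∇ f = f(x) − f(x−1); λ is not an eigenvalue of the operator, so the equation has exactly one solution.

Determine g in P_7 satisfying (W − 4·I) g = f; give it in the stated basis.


g(x) = -(1/6)x^4 - (1/3)x^3 - (1/4)x^2 - (1/4)x - 7/16

write g with unknown coordinates in the stated basis and equate coefficients in (W − 4·I) g = f
solving from the highest basis element down gives g = -(1/6)x^4 - (1/3)x^3 - (1/4)x^2 - (1/4)x - 7/16
check: W g = -(4/3)x^3 - x^2 - (2/3)x - 5/12
so W g − 4·g = (2/3)x^4 + (1/3)x + 4/3 = f ✓


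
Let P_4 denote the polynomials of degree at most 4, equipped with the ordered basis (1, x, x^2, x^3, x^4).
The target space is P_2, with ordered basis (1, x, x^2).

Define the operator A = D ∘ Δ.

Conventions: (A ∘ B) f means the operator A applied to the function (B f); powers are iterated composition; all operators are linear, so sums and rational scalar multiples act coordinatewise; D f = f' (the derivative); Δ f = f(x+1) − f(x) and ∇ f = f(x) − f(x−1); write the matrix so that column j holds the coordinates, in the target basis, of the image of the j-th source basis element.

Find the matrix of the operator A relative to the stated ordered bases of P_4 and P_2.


image of 1: 0
image of x: 0
image of x^2: 2
image of x^3: 6x + 3
image of x^4: 12x^2 + 12x + 4
each image's coordinates form column j of the matrix

the matrix is [[0, 0, 2, 3, 4]; [0, 0, 0, 6, 12]; [0, 0, 0, 0, 12]] (rows listed top to bottom)


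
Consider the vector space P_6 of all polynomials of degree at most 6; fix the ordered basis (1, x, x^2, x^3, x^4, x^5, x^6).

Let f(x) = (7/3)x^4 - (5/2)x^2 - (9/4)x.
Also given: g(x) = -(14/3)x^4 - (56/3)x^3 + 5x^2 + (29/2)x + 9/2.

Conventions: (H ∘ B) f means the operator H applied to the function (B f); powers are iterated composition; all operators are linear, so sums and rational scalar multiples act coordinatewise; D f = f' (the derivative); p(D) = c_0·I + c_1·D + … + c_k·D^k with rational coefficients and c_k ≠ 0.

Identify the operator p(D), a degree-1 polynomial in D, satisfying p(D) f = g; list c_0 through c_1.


D^0 f = (7/3)x^4 - (5/2)x^2 - (9/4)x
D^1 f = (28/3)x^3 - 5x - 9/4
matching coefficients of g against c_0 f + c_1 Df + … from the top degree down determines the c_i
solution: c_0 = -2, c_1 = -2

p(D) = -2·I − 2·D, i.e. c_0 = -2, c_1 = -2


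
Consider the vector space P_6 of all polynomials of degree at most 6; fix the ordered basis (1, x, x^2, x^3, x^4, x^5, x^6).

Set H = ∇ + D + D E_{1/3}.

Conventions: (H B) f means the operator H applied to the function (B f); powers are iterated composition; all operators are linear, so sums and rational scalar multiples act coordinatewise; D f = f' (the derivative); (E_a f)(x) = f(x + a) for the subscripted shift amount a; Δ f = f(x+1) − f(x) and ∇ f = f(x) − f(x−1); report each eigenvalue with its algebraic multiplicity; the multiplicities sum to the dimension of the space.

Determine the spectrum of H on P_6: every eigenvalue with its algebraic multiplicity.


image of 1: 0
image of x: 3
image of x^2: 6x - 1/3
image of x^3: 9x^2 - x + 4/3
image of x^4: 12x^3 - 2x^2 + (16/3)x - 23/27
image of x^5: 15x^4 - (10/3)x^3 + (40/3)x^2 - (115/27)x + 86/81
image of x^6: 18x^5 - 5x^4 + (80/3)x^3 - (115/9)x^2 + (172/27)x - 79/81
the matrix is upper triangular; its diagonal is (0, 0, 0, 0, 0, 0, 0)
for a triangular matrix the eigenvalues are the diagonal entries, with algebraic multiplicity their repetition count

λ = 0 (multiplicity 7)


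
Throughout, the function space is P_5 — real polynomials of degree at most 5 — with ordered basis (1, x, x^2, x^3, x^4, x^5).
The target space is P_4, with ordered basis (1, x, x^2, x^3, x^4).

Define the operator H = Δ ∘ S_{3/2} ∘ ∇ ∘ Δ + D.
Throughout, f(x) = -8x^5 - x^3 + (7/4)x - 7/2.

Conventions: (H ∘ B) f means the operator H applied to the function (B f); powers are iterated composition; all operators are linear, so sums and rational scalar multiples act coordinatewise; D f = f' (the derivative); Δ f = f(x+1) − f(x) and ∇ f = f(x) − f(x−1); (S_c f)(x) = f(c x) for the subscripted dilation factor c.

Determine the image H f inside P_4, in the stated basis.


g(x) = -40x^4 - 1623x^2 - 1620x - 2669/4

Δ f = -40x^4 - 80x^3 - 83x^2 - 43x - 29/4
∇ Δ f = -160x^3 - 86x
S_{3/2} ∇ Δ f = -540x^3 - 129x
Δ (S_{3/2} ∘ ∇) Δ f = -1620x^2 - 1620x - 669
D f = -40x^4 - 3x^2 + 7/4
(Δ ∘ S_{3/2} ∘ ∇ ∘ Δ + D) f = -40x^4 - 1623x^2 - 1620x - 2669/4


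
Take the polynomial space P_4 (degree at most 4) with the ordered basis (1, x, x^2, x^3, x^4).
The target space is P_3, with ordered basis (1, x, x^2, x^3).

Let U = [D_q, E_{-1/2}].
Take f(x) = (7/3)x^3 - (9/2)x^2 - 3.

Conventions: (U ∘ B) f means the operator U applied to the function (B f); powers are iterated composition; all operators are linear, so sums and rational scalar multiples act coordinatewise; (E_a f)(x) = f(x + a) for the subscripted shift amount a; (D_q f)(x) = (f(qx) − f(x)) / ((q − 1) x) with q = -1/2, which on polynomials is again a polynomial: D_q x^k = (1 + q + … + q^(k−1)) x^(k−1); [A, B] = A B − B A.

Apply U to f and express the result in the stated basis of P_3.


the image equals g(x) = 75/16

E_{-1/2} f = (7/3)x^3 - 8x^2 + (25/4)x - 53/12
D_q E_{-1/2} f = (7/4)x^2 - 4x + 25/4
D_q f = (7/4)x^2 - (9/4)x
E_{-1/2} D_q f = (7/4)x^2 - 4x + 25/16
[D_q, E_{-1/2}] f = 75/16


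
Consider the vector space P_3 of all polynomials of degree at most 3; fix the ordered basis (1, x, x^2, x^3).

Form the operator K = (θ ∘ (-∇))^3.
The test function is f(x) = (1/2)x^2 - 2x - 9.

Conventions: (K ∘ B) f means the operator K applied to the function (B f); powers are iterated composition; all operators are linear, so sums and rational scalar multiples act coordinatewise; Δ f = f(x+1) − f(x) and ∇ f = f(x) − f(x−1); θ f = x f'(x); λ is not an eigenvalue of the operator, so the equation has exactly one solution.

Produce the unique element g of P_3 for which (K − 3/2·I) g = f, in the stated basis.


write g with unknown coordinates in the stated basis and equate coefficients in (K − 3/2·I) g = f
solving from the highest basis element down gives g = -(1/3)x^2 + (4/3)x + 6
check: K g = 0
so K g − 3/2·g = (1/2)x^2 - 2x - 9 = f ✓

g(x) = -(1/3)x^2 + (4/3)x + 6


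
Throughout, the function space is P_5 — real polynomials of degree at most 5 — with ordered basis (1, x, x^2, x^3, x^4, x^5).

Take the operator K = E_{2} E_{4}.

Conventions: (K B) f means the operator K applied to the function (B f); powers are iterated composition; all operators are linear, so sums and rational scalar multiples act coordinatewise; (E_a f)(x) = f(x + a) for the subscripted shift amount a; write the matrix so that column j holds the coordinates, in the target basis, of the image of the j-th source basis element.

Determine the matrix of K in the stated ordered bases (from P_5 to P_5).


image of 1: 1
image of x: x + 6
image of x^2: x^2 + 12x + 36
image of x^3: x^3 + 18x^2 + 108x + 216
image of x^4: x^4 + 24x^3 + 216x^2 + 864x + 1296
image of x^5: x^5 + 30x^4 + 360x^3 + 2160x^2 + 6480x + 7776
each image's coordinates form column j of the matrix

the matrix is [[1, 6, 36, 216, 1296, 7776]; [0, 1, 12, 108, 864, 6480]; [0, 0, 1, 18, 216, 2160]; [0, 0, 0, 1, 24, 360]; [0, 0, 0, 0, 1, 30]; [0, 0, 0, 0, 0, 1]] (rows listed top to bottom)


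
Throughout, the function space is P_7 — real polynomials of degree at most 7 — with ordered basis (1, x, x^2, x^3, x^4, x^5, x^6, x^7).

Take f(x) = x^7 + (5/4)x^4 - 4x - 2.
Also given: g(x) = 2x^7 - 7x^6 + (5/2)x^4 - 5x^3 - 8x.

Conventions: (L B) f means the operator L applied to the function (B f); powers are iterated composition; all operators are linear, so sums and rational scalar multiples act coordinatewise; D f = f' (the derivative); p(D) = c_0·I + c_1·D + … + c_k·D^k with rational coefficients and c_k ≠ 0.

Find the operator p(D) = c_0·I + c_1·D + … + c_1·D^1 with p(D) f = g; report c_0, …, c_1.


p(D) = 2·I − D, i.e. c_0 = 2, c_1 = -1

D^0 f = x^7 + (5/4)x^4 - 4x - 2
D^1 f = 7x^6 + 5x^3 - 4
matching coefficients of g against c_0 f + c_1 Df + … from the top degree down determines the c_i
solution: c_0 = 2, c_1 = -1


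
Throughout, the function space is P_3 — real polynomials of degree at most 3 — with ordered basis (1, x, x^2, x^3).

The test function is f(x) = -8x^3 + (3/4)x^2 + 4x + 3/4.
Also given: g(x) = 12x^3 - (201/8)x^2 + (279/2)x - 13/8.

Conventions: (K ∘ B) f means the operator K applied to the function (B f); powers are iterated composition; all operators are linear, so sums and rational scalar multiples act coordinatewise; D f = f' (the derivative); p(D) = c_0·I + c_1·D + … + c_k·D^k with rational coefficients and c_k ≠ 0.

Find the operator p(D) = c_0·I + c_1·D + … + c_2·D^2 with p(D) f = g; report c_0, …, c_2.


p(D) = -(3/2)·I + D − 3·D^2, i.e. c_0 = -3/2, c_1 = 1, c_2 = -3

D^0 f = -8x^3 + (3/4)x^2 + 4x + 3/4
D^1 f = -24x^2 + (3/2)x + 4
D^2 f = -48x + 3/2
matching coefficients of g against c_0 f + c_1 Df + … from the top degree down determines the c_i
solution: c_0 = -3/2, c_1 = 1, c_2 = -3


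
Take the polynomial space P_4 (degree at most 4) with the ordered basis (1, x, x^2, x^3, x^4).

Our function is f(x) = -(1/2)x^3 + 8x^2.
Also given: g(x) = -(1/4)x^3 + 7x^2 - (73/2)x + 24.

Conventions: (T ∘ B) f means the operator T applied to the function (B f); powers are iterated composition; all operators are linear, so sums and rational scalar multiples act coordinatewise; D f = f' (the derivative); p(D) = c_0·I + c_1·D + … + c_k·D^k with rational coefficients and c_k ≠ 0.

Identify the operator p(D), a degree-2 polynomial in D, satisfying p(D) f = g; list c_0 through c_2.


c_0 = 1/2, c_1 = -2, c_2 = 3/2

D^0 f = -(1/2)x^3 + 8x^2
D^1 f = -(3/2)x^2 + 16x
D^2 f = -3x + 16
matching coefficients of g against c_0 f + c_1 Df + … from the top degree down determines the c_i
solution: c_0 = 1/2, c_1 = -2, c_2 = 3/2


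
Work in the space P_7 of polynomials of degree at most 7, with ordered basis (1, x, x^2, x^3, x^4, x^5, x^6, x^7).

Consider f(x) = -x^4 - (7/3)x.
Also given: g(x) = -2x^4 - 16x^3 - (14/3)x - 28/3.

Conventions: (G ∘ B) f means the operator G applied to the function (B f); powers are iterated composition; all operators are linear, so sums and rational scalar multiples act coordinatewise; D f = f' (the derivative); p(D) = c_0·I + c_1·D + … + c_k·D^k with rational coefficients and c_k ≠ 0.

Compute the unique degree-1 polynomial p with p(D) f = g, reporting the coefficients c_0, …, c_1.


c_0 = 2, c_1 = 4

D^0 f = -x^4 - (7/3)x
D^1 f = -4x^3 - 7/3
matching coefficients of g against c_0 f + c_1 Df + … from the top degree down determines the c_i
solution: c_0 = 2, c_1 = 4


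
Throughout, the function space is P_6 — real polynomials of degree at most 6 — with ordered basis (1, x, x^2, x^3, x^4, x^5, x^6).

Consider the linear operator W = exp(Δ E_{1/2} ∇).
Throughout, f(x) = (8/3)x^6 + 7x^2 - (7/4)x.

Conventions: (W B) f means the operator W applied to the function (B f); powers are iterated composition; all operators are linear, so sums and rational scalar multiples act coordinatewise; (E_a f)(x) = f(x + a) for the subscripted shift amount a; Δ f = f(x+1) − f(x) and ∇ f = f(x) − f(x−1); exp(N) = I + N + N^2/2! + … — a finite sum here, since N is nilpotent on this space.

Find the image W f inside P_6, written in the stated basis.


order-1 term: 80x^4 + 160x^3 + 200x^2 + 120x + 133/3
order-2 term: 480x^2 + 960x + 640
order-3 term: 320
the series for exp(Δ E_{1/2} ∇) f terminates at order 3
exp(Δ E_{1/2} ∇) f = (8/3)x^6 + 80x^4 + 160x^3 + 687x^2 + (4313/4)x + 3013/3

g(x) = (8/3)x^6 + 80x^4 + 160x^3 + 687x^2 + (4313/4)x + 3013/3


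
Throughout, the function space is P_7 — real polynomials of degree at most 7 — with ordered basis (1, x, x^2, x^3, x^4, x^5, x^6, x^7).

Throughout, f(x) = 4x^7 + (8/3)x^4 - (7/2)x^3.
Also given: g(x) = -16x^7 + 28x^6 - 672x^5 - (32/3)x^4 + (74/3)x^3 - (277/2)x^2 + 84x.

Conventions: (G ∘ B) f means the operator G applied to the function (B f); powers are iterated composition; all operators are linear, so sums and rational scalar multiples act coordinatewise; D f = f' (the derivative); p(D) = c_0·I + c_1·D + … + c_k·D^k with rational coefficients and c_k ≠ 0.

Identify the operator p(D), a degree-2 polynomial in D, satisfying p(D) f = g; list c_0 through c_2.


D^0 f = 4x^7 + (8/3)x^4 - (7/2)x^3
D^1 f = 28x^6 + (32/3)x^3 - (21/2)x^2
D^2 f = 168x^5 + 32x^2 - 21x
matching coefficients of g against c_0 f + c_1 Df + … from the top degree down determines the c_i
solution: c_0 = -4, c_1 = 1, c_2 = -4

p(D) = -4·I + D − 4·D^2, i.e. c_0 = -4, c_1 = 1, c_2 = -4


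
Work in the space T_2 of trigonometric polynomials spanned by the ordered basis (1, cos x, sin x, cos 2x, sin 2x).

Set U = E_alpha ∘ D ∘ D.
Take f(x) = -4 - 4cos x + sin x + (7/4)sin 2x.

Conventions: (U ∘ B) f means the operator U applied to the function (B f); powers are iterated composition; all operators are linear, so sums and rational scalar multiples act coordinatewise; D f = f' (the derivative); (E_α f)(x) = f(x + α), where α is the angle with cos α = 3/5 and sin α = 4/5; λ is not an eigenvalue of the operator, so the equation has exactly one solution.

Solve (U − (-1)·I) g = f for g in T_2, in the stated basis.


write g with unknown coordinates in the stated basis and equate coefficients in (U − (-1)·I) g = f
solving from the highest basis element down gives g = -4 - cos x + (9/2)sin x + (168/481)cos 2x + (371/1924)sin 2x
check: U g = -3cos x - (7/2)sin x - (168/481)cos 2x + (749/481)sin 2x
so U g − (-1)·g = -4 - 4cos x + sin x + (7/4)sin 2x = f ✓

g(x) = -4 - cos x + (9/2)sin x + (168/481)cos 2x + (371/1924)sin 2x


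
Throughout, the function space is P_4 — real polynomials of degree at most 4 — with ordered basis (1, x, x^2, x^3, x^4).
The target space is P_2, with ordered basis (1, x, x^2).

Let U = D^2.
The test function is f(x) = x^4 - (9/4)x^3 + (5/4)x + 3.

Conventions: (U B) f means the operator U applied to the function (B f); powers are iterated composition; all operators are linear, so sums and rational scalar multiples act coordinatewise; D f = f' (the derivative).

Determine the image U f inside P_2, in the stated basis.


g(x) = 12x^2 - (27/2)x

D f = 4x^3 - (27/4)x^2 + 5/4
D D f = 12x^2 - (27/2)x


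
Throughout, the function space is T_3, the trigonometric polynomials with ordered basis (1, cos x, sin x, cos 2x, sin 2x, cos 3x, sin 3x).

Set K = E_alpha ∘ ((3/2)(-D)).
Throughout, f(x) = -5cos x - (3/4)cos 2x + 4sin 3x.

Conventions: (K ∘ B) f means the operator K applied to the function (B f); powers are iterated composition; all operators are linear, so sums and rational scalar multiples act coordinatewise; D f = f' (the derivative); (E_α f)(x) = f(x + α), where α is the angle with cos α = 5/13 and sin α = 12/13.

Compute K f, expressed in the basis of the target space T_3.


g(x) = -(90/13)cos x - (75/26)sin x - (270/169)cos 2x + (1071/676)sin 2x + (36630/2197)cos 3x - (14904/2197)sin 3x

D f = 5sin x + (3/2)sin 2x + 12cos 3x
(-D) f = -5sin x - (3/2)sin 2x - 12cos 3x
((3/2)(-D)) f = -(15/2)sin x - (9/4)sin 2x - 18cos 3x
E_alpha ((3/2)(-D)) f = -(90/13)cos x - (75/26)sin x - (270/169)cos 2x + (1071/676)sin 2x + (36630/2197)cos 3x - (14904/2197)sin 3x


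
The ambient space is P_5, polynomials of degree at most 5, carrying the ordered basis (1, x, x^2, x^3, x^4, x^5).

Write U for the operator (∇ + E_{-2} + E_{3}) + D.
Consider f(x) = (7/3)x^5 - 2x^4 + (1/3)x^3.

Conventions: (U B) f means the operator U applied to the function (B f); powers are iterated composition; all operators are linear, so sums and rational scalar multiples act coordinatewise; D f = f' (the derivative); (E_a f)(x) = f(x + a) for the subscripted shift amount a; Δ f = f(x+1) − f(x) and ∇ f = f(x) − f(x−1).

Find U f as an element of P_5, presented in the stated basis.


∇ f = (35/3)x^4 - (94/3)x^3 + (109/3)x^2 - (62/3)x + 14/3
E_{-2} f = (7/3)x^5 - (76/3)x^4 + (329/3)x^3 - (710/3)x^2 + (764/3)x - 328/3
E_{3} f = (7/3)x^5 + 33x^4 + (559/3)x^3 + 525x^2 + 738x + 414
(∇ + E_{-2} + E_{3}) f = (14/3)x^5 + (58/3)x^4 + (794/3)x^3 + (974/3)x^2 + 972x + 928/3
D f = (35/3)x^4 - 8x^3 + x^2
((∇ + E_{-2} + E_{3}) + D) f = (14/3)x^5 + 31x^4 + (770/3)x^3 + (977/3)x^2 + 972x + 928/3

the image equals g(x) = (14/3)x^5 + 31x^4 + (770/3)x^3 + (977/3)x^2 + 972x + 928/3


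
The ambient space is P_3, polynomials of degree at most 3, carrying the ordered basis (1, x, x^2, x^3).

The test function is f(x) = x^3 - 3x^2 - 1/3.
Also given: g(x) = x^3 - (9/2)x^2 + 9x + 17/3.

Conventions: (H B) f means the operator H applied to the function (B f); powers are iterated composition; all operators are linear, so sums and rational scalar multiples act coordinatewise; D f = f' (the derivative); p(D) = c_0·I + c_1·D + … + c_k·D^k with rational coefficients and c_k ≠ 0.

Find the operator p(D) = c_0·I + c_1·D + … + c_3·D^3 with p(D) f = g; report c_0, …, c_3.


D^0 f = x^3 - 3x^2 - 1/3
D^1 f = 3x^2 - 6x
D^2 f = 6x - 6
D^3 f = 6
matching coefficients of g against c_0 f + c_1 Df + … from the top degree down determines the c_i
solution: c_0 = 1, c_1 = -1/2, c_2 = 1, c_3 = 2

c_0 = 1, c_1 = -1/2, c_2 = 1, c_3 = 2


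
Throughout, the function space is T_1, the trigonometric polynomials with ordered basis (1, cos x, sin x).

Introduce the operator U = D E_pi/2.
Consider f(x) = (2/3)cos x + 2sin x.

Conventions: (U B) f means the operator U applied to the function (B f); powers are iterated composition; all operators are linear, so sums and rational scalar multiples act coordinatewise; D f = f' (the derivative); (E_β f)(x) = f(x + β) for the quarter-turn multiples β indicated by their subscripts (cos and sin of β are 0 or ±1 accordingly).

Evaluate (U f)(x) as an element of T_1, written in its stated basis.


E_pi/2 f = 2cos x - (2/3)sin x
D E_pi/2 f = -(2/3)cos x - 2sin x

g(x) = -(2/3)cos x - 2sin x
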